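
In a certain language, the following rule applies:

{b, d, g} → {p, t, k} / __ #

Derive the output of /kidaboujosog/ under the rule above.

/g/ is a voiced stop in word-final position, so it devoices to [k].
The other instances of /d/, /b/ do not occur in the required environment and remain unchanged.
Surface form: [kidaboujosok].

kidaboujosok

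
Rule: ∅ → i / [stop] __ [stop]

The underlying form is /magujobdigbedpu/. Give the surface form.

/b/ and /d/ form a stop–stop cluster, so [i] is inserted between them.
/g/ and /b/ form a stop–stop cluster, so [i] is inserted between them.
/d/ and /p/ form a stop–stop cluster, so [i] is inserted between them.
Surface form: [magujobidigibedipu].

magujobidigibedipu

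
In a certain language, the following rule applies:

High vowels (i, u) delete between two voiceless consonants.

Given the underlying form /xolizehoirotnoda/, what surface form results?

No segment of /xolizehoirotnoda/ meets the structural description of the rule, so the form surfaces unchanged.

xolizehoirotnoda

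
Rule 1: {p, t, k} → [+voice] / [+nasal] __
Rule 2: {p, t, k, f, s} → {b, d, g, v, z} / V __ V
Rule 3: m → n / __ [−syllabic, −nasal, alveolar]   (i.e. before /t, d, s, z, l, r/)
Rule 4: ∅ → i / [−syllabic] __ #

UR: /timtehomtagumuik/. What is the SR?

tindehondagumuiki

Rule 1 (post-nasal voicing): /t/ is a voiceless stop immediately after the nasal /m/, so it voices to [d]. /t/ is a voiceless stop immediately after the nasal /m/, so it voices to [d]. /timtehomtagumuik/ → timdehomdagumuik.
Rule 2 (intervocalic voicing): no segment meets the environment; /timdehomdagumuik/ is unchanged.
Rule 3 (nasal place assimilation): /m/ precedes the alveolar consonant /d/, so it assimilates in place to [n]. /m/ precedes the alveolar consonant /d/, so it assimilates in place to [n]. /timdehomdagumuik/ → tindehondagumuik.
Rule 4 (final i-epenthesis): the form ends in the consonant /k/, so [i] is inserted word-finally. /tindehondagumuik/ → tindehondagumuiki.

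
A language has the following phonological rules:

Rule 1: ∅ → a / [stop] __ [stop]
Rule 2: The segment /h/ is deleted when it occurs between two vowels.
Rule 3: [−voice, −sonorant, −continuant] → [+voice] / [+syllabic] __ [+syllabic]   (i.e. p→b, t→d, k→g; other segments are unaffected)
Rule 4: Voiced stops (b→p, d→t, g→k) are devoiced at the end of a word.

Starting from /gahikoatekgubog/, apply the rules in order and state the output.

gaigoadegagubok

Rule 1 (stop-cluster a-epenthesis): /k/ and /g/ form a stop–stop cluster, so [a] is inserted between them. /gahikoatekgubog/ → gahikoatekagubog.
Rule 2 (intervocalic h-deletion): /h/ occurs between vowels /a/ and /i/, so it deletes. /gahikoatekagubog/ → gaikoatekagubog.
Rule 3 (intervocalic voicing): /k/ is a voiceless stop between vowels /i/ and /o/, so it voices to [g]. /t/ is a voiceless stop between vowels /a/ and /e/, so it voices to [d]. /k/ is a voiceless stop between vowels /e/ and /a/, so it voices to [g]. /gaikoatekagubog/ → gaigoadegagubog.
Rule 4 (final devoicing): /g/ is a voiced stop in word-final position, so it devoices to [k]. /gaigoadegagubog/ → gaigoadegagubok.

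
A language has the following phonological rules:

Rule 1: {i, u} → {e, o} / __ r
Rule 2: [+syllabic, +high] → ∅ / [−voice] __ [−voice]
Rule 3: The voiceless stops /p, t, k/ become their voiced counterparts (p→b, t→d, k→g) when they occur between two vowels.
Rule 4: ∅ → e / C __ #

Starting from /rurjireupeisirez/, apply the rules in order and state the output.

Rule 1 (pre-rhotic lowering): /u/ is a high vowel immediately before /r/, so it lowers to [o]. /i/ is a high vowel immediately before /r/, so it lowers to [e]. /i/ is a high vowel immediately before /r/, so it lowers to [e]. /rurjireupeisirez/ → rorjereupeiserez.
Rule 2 (high vowel syncope): no segment meets the environment; /rorjereupeiserez/ is unchanged.
Rule 3 (intervocalic voicing): /p/ is a voiceless stop between vowels /u/ and /e/, so it voices to [b]. /rorjereupeiserez/ → rorjereubeiserez.
Rule 4 (final e-epenthesis): the form ends in the consonant /z/, so [e] is inserted word-finally. /rorjereubeiserez/ → rorjereubeisereze.

rorjereubeisereze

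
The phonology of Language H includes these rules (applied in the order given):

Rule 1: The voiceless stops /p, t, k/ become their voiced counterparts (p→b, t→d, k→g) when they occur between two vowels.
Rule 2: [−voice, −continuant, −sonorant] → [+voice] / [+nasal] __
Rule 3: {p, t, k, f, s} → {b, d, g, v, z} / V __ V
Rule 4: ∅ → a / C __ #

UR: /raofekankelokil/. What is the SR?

Rule 1 (intervocalic voicing): /k/ is a voiceless stop between vowels /e/ and /a/, so it voices to [g]. /k/ is a voiceless stop between vowels /o/ and /i/, so it voices to [g]. /raofekankelokil/ → raofegankelogil.
Rule 2 (post-nasal voicing): /k/ is a voiceless stop immediately after the nasal /n/, so it voices to [g]. /raofegankelogil/ → raofegangelogil.
Rule 3 (intervocalic voicing): /f/ is a voiceless obstruent between vowels /o/ and /e/, so it voices to [v]. /raofegangelogil/ → raovegangelogil.
Rule 4 (final a-epenthesis): the form ends in the consonant /l/, so [a] is inserted word-finally. /raovegangelogil/ → raovegangelogila.

raovegangelogila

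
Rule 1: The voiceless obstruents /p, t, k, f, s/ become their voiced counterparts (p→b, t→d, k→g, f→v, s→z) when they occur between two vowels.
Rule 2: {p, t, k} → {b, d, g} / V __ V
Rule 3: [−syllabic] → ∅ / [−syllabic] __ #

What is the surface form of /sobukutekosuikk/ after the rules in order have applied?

Rule 1 (intervocalic voicing): /k/ is a voiceless obstruent between vowels /u/ and /u/, so it voices to [g]. /t/ is a voiceless obstruent between vowels /u/ and /e/, so it voices to [d]. /k/ is a voiceless obstruent between vowels /e/ and /o/, so it voices to [g]. /s/ is a voiceless obstruent between vowels /o/ and /u/, so it voices to [z]. /sobukutekosuikk/ → sobugudegozuikk.
Rule 2 (intervocalic voicing): no segment meets the environment; /sobugudegozuikk/ is unchanged.
Rule 3 (final cluster simplification): /k/ is the second consonant of a word-final cluster /kk/, so it deletes. /sobugudegozuikk/ → sobugudegozuik.

sobugudegozuik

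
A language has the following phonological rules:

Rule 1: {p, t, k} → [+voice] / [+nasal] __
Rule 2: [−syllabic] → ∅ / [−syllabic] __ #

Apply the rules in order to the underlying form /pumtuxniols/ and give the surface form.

Rule 1 (post-nasal voicing): /t/ is a voiceless stop immediately after the nasal /m/, so it voices to [d]. /pumtuxniols/ → pumduxniols.
Rule 2 (final cluster simplification): /s/ is the second consonant of a word-final cluster /ls/, so it deletes. /pumduxniols/ → pumduxniol.

pumduxniol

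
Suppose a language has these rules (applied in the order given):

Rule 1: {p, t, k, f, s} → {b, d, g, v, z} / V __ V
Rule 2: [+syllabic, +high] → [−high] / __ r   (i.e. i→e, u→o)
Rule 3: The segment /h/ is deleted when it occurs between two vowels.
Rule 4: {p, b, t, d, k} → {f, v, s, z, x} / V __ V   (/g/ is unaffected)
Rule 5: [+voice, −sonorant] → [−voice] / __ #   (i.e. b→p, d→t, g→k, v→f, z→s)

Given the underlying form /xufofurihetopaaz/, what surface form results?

xuvovoriezovaas

Rule 1 (intervocalic voicing): /f/ is a voiceless obstruent between vowels /u/ and /o/, so it voices to [v]. /f/ is a voiceless obstruent between vowels /o/ and /u/, so it voices to [v]. /t/ is a voiceless obstruent between vowels /e/ and /o/, so it voices to [d]. /p/ is a voiceless obstruent between vowels /o/ and /a/, so it voices to [b]. /xufofurihetopaaz/ → xuvovurihedobaaz.
Rule 2 (pre-rhotic lowering): /u/ is a high vowel immediately before /r/, so it lowers to [o]. /xuvovurihedobaaz/ → xuvovorihedobaaz.
Rule 3 (intervocalic h-deletion): /h/ occurs between vowels /i/ and /e/, so it deletes. /xuvovorihedobaaz/ → xuvovoriedobaaz.
Rule 4 (intervocalic spirantization): /d/ is a stop between vowels /e/ and /o/, so it spirantizes to the fricative [z]. /b/ is a stop between vowels /o/ and /a/, so it spirantizes to the fricative [v]. /xuvovoriedobaaz/ → xuvovoriezovaaz.
Rule 5 (final devoicing): /z/ is a voiced obstruent in word-final position, so it devoices to [s]. /xuvovoriezovaaz/ → xuvovoriezovaas.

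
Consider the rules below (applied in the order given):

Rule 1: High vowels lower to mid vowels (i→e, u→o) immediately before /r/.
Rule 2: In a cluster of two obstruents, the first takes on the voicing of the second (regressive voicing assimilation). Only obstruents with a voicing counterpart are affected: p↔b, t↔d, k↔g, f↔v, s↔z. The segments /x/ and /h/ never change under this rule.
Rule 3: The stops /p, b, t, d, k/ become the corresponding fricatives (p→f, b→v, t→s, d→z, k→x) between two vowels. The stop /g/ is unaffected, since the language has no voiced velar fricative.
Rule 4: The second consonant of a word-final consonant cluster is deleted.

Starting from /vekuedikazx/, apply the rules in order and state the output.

vexuezixas

Rule 1 (pre-rhotic lowering): no segment meets the environment; /vekuedikazx/ is unchanged.
Rule 2 (regressive voicing assimilation): /z/ precedes the voiceless obstruent /x/, so it devoices to [s] by assimilation. /vekuedikazx/ → vekuedikasx.
Rule 3 (intervocalic spirantization): /k/ is a stop between vowels /e/ and /u/, so it spirantizes to the fricative [x]. /d/ is a stop between vowels /e/ and /i/, so it spirantizes to the fricative [z]. /k/ is a stop between vowels /i/ and /a/, so it spirantizes to the fricative [x]. /vekuedikasx/ → vexuezixasx.
Rule 4 (final cluster simplification): /x/ is the second consonant of a word-final cluster /sx/, so it deletes. /vexuezixasx/ → vexuezixas.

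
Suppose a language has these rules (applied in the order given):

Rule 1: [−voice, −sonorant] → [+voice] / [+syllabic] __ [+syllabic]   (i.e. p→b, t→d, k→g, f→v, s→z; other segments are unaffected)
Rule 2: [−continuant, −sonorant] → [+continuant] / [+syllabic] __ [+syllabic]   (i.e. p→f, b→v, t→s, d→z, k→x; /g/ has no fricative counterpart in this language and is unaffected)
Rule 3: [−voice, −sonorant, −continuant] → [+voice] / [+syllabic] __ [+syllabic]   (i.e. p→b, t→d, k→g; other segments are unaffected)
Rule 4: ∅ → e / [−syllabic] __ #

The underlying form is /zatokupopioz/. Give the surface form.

zazoguvovioze

Rule 1 (intervocalic voicing): /t/ is a voiceless obstruent between vowels /a/ and /o/, so it voices to [d]. /k/ is a voiceless obstruent between vowels /o/ and /u/, so it voices to [g]. /p/ is a voiceless obstruent between vowels /u/ and /o/, so it voices to [b]. /p/ is a voiceless obstruent between vowels /o/ and /i/, so it voices to [b]. /zatokupopioz/ → zadogubobioz.
Rule 2 (intervocalic spirantization): /d/ is a stop between vowels /a/ and /o/, so it spirantizes to the fricative [z]. /b/ is a stop between vowels /u/ and /o/, so it spirantizes to the fricative [v]. /b/ is a stop between vowels /o/ and /i/, so it spirantizes to the fricative [v]. /zadogubobioz/ → zazoguvovioz.
Rule 3 (intervocalic voicing): no segment meets the environment; /zazoguvovioz/ is unchanged.
Rule 4 (final e-epenthesis): the form ends in the consonant /z/, so [e] is inserted word-finally. /zazoguvovioz/ → zazoguvovioze.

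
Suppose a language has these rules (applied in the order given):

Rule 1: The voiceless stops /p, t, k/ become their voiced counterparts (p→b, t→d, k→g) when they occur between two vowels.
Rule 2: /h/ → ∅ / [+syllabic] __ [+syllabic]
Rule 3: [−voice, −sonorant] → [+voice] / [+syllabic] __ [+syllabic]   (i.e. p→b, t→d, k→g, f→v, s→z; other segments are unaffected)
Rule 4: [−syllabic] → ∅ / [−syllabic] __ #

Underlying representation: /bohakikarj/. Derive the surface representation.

boagigar

Rule 1 (intervocalic voicing): /k/ is a voiceless stop between vowels /a/ and /i/, so it voices to [g]. /k/ is a voiceless stop between vowels /i/ and /a/, so it voices to [g]. /bohakikarj/ → bohagigarj.
Rule 2 (intervocalic h-deletion): /h/ occurs between vowels /o/ and /a/, so it deletes. /bohagigarj/ → boagigarj.
Rule 3 (intervocalic voicing): no segment meets the environment; /boagigarj/ is unchanged.
Rule 4 (final cluster simplification): /j/ is the second consonant of a word-final cluster /rj/, so it deletes. /boagigarj/ → boagigar.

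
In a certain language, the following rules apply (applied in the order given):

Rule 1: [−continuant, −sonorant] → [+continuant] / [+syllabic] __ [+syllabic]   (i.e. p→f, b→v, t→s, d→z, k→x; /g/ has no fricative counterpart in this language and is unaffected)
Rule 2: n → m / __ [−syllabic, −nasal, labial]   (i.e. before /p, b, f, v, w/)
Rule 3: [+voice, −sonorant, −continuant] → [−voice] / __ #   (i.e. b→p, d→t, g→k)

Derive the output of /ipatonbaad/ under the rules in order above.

ifasombaat

Rule 1 (intervocalic spirantization): /p/ is a stop between vowels /i/ and /a/, so it spirantizes to the fricative [f]. /t/ is a stop between vowels /a/ and /o/, so it spirantizes to the fricative [s]. /ipatonbaad/ → ifasonbaad.
Rule 2 (nasal place assimilation): /n/ precedes the labial consonant /b/, so it assimilates in place to [m]. /ifasonbaad/ → ifasombaad.
Rule 3 (final devoicing): /d/ is a voiced stop in word-final position, so it devoices to [t]. /ifasombaad/ → ifasombaat.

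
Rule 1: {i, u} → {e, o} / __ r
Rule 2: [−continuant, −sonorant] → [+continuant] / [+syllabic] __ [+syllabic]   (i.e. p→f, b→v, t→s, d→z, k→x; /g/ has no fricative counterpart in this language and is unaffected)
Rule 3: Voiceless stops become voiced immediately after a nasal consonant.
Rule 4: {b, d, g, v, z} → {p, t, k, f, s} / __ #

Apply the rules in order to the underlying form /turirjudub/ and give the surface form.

torerjuzup

Rule 1 (pre-rhotic lowering): /u/ is a high vowel immediately before /r/, so it lowers to [o]. /i/ is a high vowel immediately before /r/, so it lowers to [e]. /turirjudub/ → torerjudub.
Rule 2 (intervocalic spirantization): /d/ is a stop between vowels /u/ and /u/, so it spirantizes to the fricative [z]. /torerjudub/ → torerjuzub.
Rule 3 (post-nasal voicing): no segment meets the environment; /torerjuzub/ is unchanged.
Rule 4 (final devoicing): /b/ is a voiced obstruent in word-final position, so it devoices to [p]. /torerjuzub/ → torerjuzup.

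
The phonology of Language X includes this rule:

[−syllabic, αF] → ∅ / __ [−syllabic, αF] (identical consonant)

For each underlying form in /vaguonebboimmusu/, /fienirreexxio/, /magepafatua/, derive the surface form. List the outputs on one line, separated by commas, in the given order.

vaguoneboimusu, fienireexio, magepafatua

/vaguonebboimmusu/: /bb/ is a geminate; the first /b/ deletes. /mm/ is a geminate; the first /m/ deletes. → [vaguoneboimusu].
/fienirreexxio/: /rr/ is a geminate; the first /r/ deletes. /xx/ is a geminate; the first /x/ deletes. → [fienireexio].
/magepafatua/: the rule's environment is not met; surfaces unchanged as [magepafatua].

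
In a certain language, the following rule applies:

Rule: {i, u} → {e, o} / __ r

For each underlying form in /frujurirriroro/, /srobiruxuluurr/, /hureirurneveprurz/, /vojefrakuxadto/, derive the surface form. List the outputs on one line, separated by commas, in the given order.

frujorerreroro, sroberuxuluorr, horeerorneveprorz, vojefrakuxadto

/frujurirriroro/: /u/ is a high vowel immediately before /r/, so it lowers to [o]. /i/ is a high vowel immediately before /r/, so it lowers to [e]. /i/ is a high vowel immediately before /r/, so it lowers to [e]. → [frujorerreroro].
/srobiruxuluurr/: /i/ is a high vowel immediately before /r/, so it lowers to [e]. /u/ is a high vowel immediately before /r/, so it lowers to [o]. → [sroberuxuluorr].
/hureirurneveprurz/: /u/ is a high vowel immediately before /r/, so it lowers to [o]. /i/ is a high vowel immediately before /r/, so it lowers to [e]. /u/ is a high vowel immediately before /r/, so it lowers to [o]. /u/ is a high vowel immediately before /r/, so it lowers to [o]. → [horeerorneveprorz].
/vojefrakuxadto/: the rule's environment is not met; surfaces unchanged as [vojefrakuxadto].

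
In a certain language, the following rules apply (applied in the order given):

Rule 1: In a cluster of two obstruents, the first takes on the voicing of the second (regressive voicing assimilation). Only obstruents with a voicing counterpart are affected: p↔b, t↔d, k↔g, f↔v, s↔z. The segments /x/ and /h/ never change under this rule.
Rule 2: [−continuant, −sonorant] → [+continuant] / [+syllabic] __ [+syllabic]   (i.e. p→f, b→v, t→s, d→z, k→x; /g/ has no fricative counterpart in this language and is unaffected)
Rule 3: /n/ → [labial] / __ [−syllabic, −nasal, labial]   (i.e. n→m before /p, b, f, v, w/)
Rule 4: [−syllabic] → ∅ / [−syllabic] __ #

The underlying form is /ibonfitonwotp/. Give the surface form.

ivomfisomwot

Rule 1 (regressive voicing assimilation): no segment meets the environment; /ibonfitonwotp/ is unchanged.
Rule 2 (intervocalic spirantization): /b/ is a stop between vowels /i/ and /o/, so it spirantizes to the fricative [v]. /t/ is a stop between vowels /i/ and /o/, so it spirantizes to the fricative [s]. /ibonfitonwotp/ → ivonfisonwotp.
Rule 3 (nasal place assimilation): /n/ precedes the labial consonant /f/, so it assimilates in place to [m]. /n/ precedes the labial consonant /w/, so it assimilates in place to [m]. /ivonfisonwotp/ → ivomfisomwotp.
Rule 4 (final cluster simplification): /p/ is the second consonant of a word-final cluster /tp/, so it deletes. /ivomfisomwotp/ → ivomfisomwot.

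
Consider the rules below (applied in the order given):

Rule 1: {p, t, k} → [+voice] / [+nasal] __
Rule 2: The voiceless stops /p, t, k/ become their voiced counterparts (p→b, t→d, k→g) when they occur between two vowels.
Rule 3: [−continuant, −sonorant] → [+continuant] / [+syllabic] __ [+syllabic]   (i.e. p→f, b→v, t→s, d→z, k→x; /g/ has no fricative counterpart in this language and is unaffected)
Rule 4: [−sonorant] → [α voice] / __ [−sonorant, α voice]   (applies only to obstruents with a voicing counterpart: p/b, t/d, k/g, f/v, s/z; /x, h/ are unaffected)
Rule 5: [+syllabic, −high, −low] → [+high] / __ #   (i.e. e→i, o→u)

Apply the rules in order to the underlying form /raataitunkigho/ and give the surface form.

raazaizungikhu

Rule 1 (post-nasal voicing): /k/ is a voiceless stop immediately after the nasal /n/, so it voices to [g]. /raataitunkigho/ → raataitungigho.
Rule 2 (intervocalic voicing): /t/ is a voiceless stop between vowels /a/ and /a/, so it voices to [d]. /t/ is a voiceless stop between vowels /i/ and /u/, so it voices to [d]. /raataitungigho/ → raadaidungigho.
Rule 3 (intervocalic spirantization): /d/ is a stop between vowels /a/ and /a/, so it spirantizes to the fricative [z]. /d/ is a stop between vowels /i/ and /u/, so it spirantizes to the fricative [z]. /raadaidungigho/ → raazaizungigho.
Rule 4 (regressive voicing assimilation): /g/ precedes the voiceless obstruent /h/, so it devoices to [k] by assimilation. /raazaizungigho/ → raazaizungikho.
Rule 5 (final vowel raising): /o/ is a mid vowel in word-final position, so it raises to [u]. /raazaizungikho/ → raazaizungikhu.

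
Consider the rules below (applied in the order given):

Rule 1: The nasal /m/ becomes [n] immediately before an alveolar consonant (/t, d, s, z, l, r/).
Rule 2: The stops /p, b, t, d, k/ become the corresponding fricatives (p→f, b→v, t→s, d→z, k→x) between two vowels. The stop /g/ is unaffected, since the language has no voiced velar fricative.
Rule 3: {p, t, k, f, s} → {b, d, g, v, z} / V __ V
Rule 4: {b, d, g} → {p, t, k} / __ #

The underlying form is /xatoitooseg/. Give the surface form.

xazoizoozek

Rule 1 (nasal place assimilation): no segment meets the environment; /xatoitooseg/ is unchanged.
Rule 2 (intervocalic spirantization): /t/ is a stop between vowels /a/ and /o/, so it spirantizes to the fricative [s]. /t/ is a stop between vowels /i/ and /o/, so it spirantizes to the fricative [s]. /xatoitooseg/ → xasoisooseg.
Rule 3 (intervocalic voicing): /s/ is a voiceless obstruent between vowels /a/ and /o/, so it voices to [z]. /s/ is a voiceless obstruent between vowels /i/ and /o/, so it voices to [z]. /s/ is a voiceless obstruent between vowels /o/ and /e/, so it voices to [z]. /xasoisooseg/ → xazoizoozeg.
Rule 4 (final devoicing): /g/ is a voiced stop in word-final position, so it devoices to [k]. /xazoizoozeg/ → xazoizoozek.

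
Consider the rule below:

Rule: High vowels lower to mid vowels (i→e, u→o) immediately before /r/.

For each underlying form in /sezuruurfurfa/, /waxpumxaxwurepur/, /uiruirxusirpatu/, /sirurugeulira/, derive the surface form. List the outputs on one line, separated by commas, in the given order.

/sezuruurfurfa/: /u/ is a high vowel immediately before /r/, so it lowers to [o]. /u/ is a high vowel immediately before /r/, so it lowers to [o]. /u/ is a high vowel immediately before /r/, so it lowers to [o]. → [sezoruorforfa].
/waxpumxaxwurepur/: /u/ is a high vowel immediately before /r/, so it lowers to [o]. /u/ is a high vowel immediately before /r/, so it lowers to [o]. → [waxpumxaxworepor].
/uiruirxusirpatu/: /i/ is a high vowel immediately before /r/, so it lowers to [e]. /i/ is a high vowel immediately before /r/, so it lowers to [e]. /i/ is a high vowel immediately before /r/, so it lowers to [e]. → [ueruerxuserpatu].
/sirurugeulira/: /i/ is a high vowel immediately before /r/, so it lowers to [e]. /u/ is a high vowel immediately before /r/, so it lowers to [o]. /i/ is a high vowel immediately before /r/, so it lowers to [e]. → [serorugeulera].

sezoruorforfa, waxpumxaxworepor, ueruerxuserpatu, serorugeulera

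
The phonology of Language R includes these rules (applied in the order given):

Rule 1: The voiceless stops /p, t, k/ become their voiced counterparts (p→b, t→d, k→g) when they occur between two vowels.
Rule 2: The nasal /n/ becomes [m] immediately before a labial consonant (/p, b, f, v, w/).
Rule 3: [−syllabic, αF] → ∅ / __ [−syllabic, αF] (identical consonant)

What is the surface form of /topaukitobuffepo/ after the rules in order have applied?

tobaugidobufebo

Rule 1 (intervocalic voicing): /p/ is a voiceless stop between vowels /o/ and /a/, so it voices to [b]. /k/ is a voiceless stop between vowels /u/ and /i/, so it voices to [g]. /t/ is a voiceless stop between vowels /i/ and /o/, so it voices to [d]. /p/ is a voiceless stop between vowels /e/ and /o/, so it voices to [b]. /topaukitobuffepo/ → tobaugidobuffebo.
Rule 2 (nasal place assimilation): no segment meets the environment; /tobaugidobuffebo/ is unchanged.
Rule 3 (degemination): /ff/ is a geminate; the first /f/ deletes. /tobaugidobuffebo/ → tobaugidobufebo.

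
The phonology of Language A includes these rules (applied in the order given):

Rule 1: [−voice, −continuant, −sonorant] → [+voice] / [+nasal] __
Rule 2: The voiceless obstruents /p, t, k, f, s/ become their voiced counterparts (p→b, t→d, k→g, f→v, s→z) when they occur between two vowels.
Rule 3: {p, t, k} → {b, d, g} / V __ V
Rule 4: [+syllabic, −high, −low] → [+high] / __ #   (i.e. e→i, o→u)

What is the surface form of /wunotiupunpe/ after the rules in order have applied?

Rule 1 (post-nasal voicing): /p/ is a voiceless stop immediately after the nasal /n/, so it voices to [b]. /wunotiupunpe/ → wunotiupunbe.
Rule 2 (intervocalic voicing): /t/ is a voiceless obstruent between vowels /o/ and /i/, so it voices to [d]. /p/ is a voiceless obstruent between vowels /u/ and /u/, so it voices to [b]. /wunotiupunbe/ → wunodiubunbe.
Rule 3 (intervocalic voicing): no segment meets the environment; /wunodiubunbe/ is unchanged.
Rule 4 (final vowel raising): /e/ is a mid vowel in word-final position, so it raises to [i]. /wunodiubunbe/ → wunodiubunbi.

wunodiubunbi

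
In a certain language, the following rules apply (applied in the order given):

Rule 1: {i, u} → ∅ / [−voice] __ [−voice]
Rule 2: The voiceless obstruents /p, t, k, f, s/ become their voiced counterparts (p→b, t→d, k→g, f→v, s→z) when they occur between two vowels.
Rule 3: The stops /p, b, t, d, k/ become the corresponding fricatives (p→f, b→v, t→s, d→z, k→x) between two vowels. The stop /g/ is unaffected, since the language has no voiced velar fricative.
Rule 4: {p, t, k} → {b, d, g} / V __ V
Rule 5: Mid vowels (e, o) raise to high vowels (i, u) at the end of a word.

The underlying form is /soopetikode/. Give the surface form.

soovetkozi

Rule 1 (high vowel syncope): /i/ is a high vowel flanked by voiceless consonants /t/ and /k/, so it deletes. /soopetikode/ → soopetkode.
Rule 2 (intervocalic voicing): /p/ is a voiceless obstruent between vowels /o/ and /e/, so it voices to [b]. /soopetkode/ → soobetkode.
Rule 3 (intervocalic spirantization): /b/ is a stop between vowels /o/ and /e/, so it spirantizes to the fricative [v]. /d/ is a stop between vowels /o/ and /e/, so it spirantizes to the fricative [z]. /soobetkode/ → soovetkoze.
Rule 4 (intervocalic voicing): no segment meets the environment; /soovetkoze/ is unchanged.
Rule 5 (final vowel raising): /e/ is a mid vowel in word-final position, so it raises to [i]. /soovetkoze/ → soovetkozi.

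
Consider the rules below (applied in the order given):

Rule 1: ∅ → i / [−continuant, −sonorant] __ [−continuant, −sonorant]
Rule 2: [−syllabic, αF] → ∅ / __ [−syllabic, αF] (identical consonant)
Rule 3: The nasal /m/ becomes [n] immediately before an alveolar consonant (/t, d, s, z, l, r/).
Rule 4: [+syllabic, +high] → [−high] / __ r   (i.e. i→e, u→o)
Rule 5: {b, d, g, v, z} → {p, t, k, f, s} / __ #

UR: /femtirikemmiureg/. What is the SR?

Rule 1 (stop-cluster i-epenthesis): no segment meets the environment; /femtirikemmiureg/ is unchanged.
Rule 2 (degemination): /mm/ is a geminate; the first /m/ deletes. /femtirikemmiureg/ → femtirikemiureg.
Rule 3 (nasal place assimilation): /m/ precedes the alveolar consonant /t/, so it assimilates in place to [n]. /femtirikemiureg/ → fentirikemiureg.
Rule 4 (pre-rhotic lowering): /i/ is a high vowel immediately before /r/, so it lowers to [e]. /u/ is a high vowel immediately before /r/, so it lowers to [o]. /fentirikemiureg/ → fenterikemioreg.
Rule 5 (final devoicing): /g/ is a voiced obstruent in word-final position, so it devoices to [k]. /fenterikemioreg/ → fenterikemiorek.

fenterikemiorek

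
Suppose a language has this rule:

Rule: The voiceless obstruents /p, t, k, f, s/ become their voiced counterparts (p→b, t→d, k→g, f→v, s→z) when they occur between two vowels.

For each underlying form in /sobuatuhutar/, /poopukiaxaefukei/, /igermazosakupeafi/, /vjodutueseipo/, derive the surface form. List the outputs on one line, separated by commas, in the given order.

sobuaduhudar, poobugiaxaevugei, igermazozagubeavi, vjoduduezeibo

/sobuatuhutar/: /t/ is a voiceless obstruent between vowels /a/ and /u/, so it voices to [d]. /t/ is a voiceless obstruent between vowels /u/ and /a/, so it voices to [d]. → [sobuaduhudar].
/poopukiaxaefukei/: /p/ is a voiceless obstruent between vowels /o/ and /u/, so it voices to [b]. /k/ is a voiceless obstruent between vowels /u/ and /i/, so it voices to [g]. /f/ is a voiceless obstruent between vowels /e/ and /u/, so it voices to [v]. /k/ is a voiceless obstruent between vowels /u/ and /e/, so it voices to [g]. → [poobugiaxaevugei].
/igermazosakupeafi/: /s/ is a voiceless obstruent between vowels /o/ and /a/, so it voices to [z]. /k/ is a voiceless obstruent between vowels /a/ and /u/, so it voices to [g]. /p/ is a voiceless obstruent between vowels /u/ and /e/, so it voices to [b]. /f/ is a voiceless obstruent between vowels /a/ and /i/, so it voices to [v]. → [igermazozagubeavi].
/vjodutueseipo/: /t/ is a voiceless obstruent between vowels /u/ and /u/, so it voices to [d]. /s/ is a voiceless obstruent between vowels /e/ and /e/, so it voices to [z]. /p/ is a voiceless obstruent between vowels /i/ and /o/, so it voices to [b]. → [vjoduduezeibo].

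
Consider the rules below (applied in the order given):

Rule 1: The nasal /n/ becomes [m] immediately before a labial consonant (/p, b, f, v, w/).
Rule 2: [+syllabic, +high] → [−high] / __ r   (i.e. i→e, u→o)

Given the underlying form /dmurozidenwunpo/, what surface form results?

dmorozidemwumpo

Rule 1 (nasal place assimilation): /n/ precedes the labial consonant /w/, so it assimilates in place to [m]. /n/ precedes the labial consonant /p/, so it assimilates in place to [m]. /dmurozidenwunpo/ → dmurozidemwumpo.
Rule 2 (pre-rhotic lowering): /u/ is a high vowel immediately before /r/, so it lowers to [o]. /dmurozidemwumpo/ → dmorozidemwumpo.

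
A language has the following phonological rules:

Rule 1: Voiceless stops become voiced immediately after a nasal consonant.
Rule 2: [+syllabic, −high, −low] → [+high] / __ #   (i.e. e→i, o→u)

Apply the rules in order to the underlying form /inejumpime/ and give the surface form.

inejumbimi

Rule 1 (post-nasal voicing): /p/ is a voiceless stop immediately after the nasal /m/, so it voices to [b]. /inejumpime/ → inejumbime.
Rule 2 (final vowel raising): /e/ is a mid vowel in word-final position, so it raises to [i]. /inejumbime/ → inejumbimi.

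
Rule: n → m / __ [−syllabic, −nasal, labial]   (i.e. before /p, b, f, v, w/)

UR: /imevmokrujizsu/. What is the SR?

No segment of /imevmokrujizsu/ meets the structural description of the rule, so the form surfaces unchanged.

imevmokrujizsu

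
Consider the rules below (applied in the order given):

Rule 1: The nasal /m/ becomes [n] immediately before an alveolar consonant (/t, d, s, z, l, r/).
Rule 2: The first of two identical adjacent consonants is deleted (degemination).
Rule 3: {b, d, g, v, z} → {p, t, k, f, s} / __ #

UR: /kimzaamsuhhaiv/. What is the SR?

Rule 1 (nasal place assimilation): /m/ precedes the alveolar consonant /z/, so it assimilates in place to [n]. /m/ precedes the alveolar consonant /s/, so it assimilates in place to [n]. /kimzaamsuhhaiv/ → kinzaansuhhaiv.
Rule 2 (degemination): /hh/ is a geminate; the first /h/ deletes. /kinzaansuhhaiv/ → kinzaansuhaiv.
Rule 3 (final devoicing): /v/ is a voiced obstruent in word-final position, so it devoices to [f]. /kinzaansuhaiv/ → kinzaansuhaif.

kinzaansuhaif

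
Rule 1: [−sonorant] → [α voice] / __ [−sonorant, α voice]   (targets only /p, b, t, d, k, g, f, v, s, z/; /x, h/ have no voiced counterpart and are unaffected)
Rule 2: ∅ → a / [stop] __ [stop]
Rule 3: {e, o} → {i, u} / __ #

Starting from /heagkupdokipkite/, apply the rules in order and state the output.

heakakubadokipakiti

Rule 1 (regressive voicing assimilation): /g/ precedes the voiceless obstruent /k/, so it devoices to [k] by assimilation. /p/ precedes the voiced obstruent /d/, so it voices to [b] by assimilation. /heagkupdokipkite/ → heakkubdokipkite.
Rule 2 (stop-cluster a-epenthesis): /k/ and /k/ form a stop–stop cluster, so [a] is inserted between them. /b/ and /d/ form a stop–stop cluster, so [a] is inserted between them. /p/ and /k/ form a stop–stop cluster, so [a] is inserted between them. /heakkubdokipkite/ → heakakubadokipakite.
Rule 3 (final vowel raising): /e/ is a mid vowel in word-final position, so it raises to [i]. /heakakubadokipakite/ → heakakubadokipakiti.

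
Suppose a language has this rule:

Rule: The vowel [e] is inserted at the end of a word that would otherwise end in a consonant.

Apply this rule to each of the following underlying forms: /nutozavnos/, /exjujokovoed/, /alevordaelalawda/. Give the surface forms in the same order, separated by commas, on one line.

/nutozavnos/: the form ends in the consonant /s/, so [e] is inserted word-finally. → [nutozavnose].
/exjujokovoed/: the form ends in the consonant /d/, so [e] is inserted word-finally. → [exjujokovoede].
/alevordaelalawda/: the rule's environment is not met; surfaces unchanged as [alevordaelalawda].

nutozavnose, exjujokovoede, alevordaelalawda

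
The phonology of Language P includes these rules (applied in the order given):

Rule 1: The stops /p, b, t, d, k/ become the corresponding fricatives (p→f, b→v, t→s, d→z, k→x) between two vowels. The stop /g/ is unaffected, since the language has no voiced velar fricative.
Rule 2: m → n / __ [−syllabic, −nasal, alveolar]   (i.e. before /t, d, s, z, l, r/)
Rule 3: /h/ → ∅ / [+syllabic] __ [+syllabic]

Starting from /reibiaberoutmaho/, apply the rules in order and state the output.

reiviaveroutmao

Rule 1 (intervocalic spirantization): /b/ is a stop between vowels /i/ and /i/, so it spirantizes to the fricative [v]. /b/ is a stop between vowels /a/ and /e/, so it spirantizes to the fricative [v]. /reibiaberoutmaho/ → reiviaveroutmaho.
Rule 2 (nasal place assimilation): no segment meets the environment; /reiviaveroutmaho/ is unchanged.
Rule 3 (intervocalic h-deletion): /h/ occurs between vowels /a/ and /o/, so it deletes. /reiviaveroutmaho/ → reiviaveroutmao.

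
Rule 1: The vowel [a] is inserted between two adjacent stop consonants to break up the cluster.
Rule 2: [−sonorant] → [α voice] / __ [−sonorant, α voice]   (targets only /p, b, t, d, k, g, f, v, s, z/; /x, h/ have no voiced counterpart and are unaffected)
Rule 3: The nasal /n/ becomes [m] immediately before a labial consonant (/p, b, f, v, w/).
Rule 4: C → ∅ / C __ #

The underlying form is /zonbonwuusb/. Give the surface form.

Rule 1 (stop-cluster a-epenthesis): no segment meets the environment; /zonbonwuusb/ is unchanged.
Rule 2 (regressive voicing assimilation): /s/ precedes the voiced obstruent /b/, so it voices to [z] by assimilation. /zonbonwuusb/ → zonbonwuuzb.
Rule 3 (nasal place assimilation): /n/ precedes the labial consonant /b/, so it assimilates in place to [m]. /n/ precedes the labial consonant /w/, so it assimilates in place to [m]. /zonbonwuuzb/ → zombomwuuzb.
Rule 4 (final cluster simplification): /b/ is the second consonant of a word-final cluster /zb/, so it deletes. /zombomwuuzb/ → zombomwuuz.

zombomwuuz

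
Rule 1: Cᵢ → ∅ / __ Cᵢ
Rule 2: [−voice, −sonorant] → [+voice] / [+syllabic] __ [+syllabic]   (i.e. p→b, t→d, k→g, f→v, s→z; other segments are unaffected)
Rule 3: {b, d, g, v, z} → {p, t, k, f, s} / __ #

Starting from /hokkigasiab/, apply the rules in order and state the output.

Rule 1 (degemination): /kk/ is a geminate; the first /k/ deletes. /hokkigasiab/ → hokigasiab.
Rule 2 (intervocalic voicing): /k/ is a voiceless obstruent between vowels /o/ and /i/, so it voices to [g]. /s/ is a voiceless obstruent between vowels /a/ and /i/, so it voices to [z]. /hokigasiab/ → hogigaziab.
Rule 3 (final devoicing): /b/ is a voiced obstruent in word-final position, so it devoices to [p]. /hogigaziab/ → hogigaziap.

hogigaziap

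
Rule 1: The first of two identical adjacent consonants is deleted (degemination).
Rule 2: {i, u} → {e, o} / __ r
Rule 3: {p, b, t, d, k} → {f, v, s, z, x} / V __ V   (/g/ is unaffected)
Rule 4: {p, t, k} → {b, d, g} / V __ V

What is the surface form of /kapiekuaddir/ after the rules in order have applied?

Rule 1 (degemination): /dd/ is a geminate; the first /d/ deletes. /kapiekuaddir/ → kapiekuadir.
Rule 2 (pre-rhotic lowering): /i/ is a high vowel immediately before /r/, so it lowers to [e]. /kapiekuadir/ → kapiekuader.
Rule 3 (intervocalic spirantization): /p/ is a stop between vowels /a/ and /i/, so it spirantizes to the fricative [f]. /k/ is a stop between vowels /e/ and /u/, so it spirantizes to the fricative [x]. /d/ is a stop between vowels /a/ and /e/, so it spirantizes to the fricative [z]. /kapiekuader/ → kafiexuazer.
Rule 4 (intervocalic voicing): no segment meets the environment; /kafiexuazer/ is unchanged.

kafiexuazer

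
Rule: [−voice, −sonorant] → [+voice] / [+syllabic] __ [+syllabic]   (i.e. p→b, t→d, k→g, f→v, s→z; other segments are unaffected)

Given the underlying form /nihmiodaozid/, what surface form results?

nihmiodaozid

No segment of /nihmiodaozid/ meets the structural description of the rule, so the form surfaces unchanged.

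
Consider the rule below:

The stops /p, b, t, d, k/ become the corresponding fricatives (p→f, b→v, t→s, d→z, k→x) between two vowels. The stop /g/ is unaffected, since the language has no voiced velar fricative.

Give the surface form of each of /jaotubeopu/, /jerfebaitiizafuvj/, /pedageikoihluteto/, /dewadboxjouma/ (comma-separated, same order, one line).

/jaotubeopu/: /t/ is a stop between vowels /o/ and /u/, so it spirantizes to the fricative [s]. /b/ is a stop between vowels /u/ and /e/, so it spirantizes to the fricative [v]. /p/ is a stop between vowels /o/ and /u/, so it spirantizes to the fricative [f]. → [jaosuveofu].
/jerfebaitiizafuvj/: /b/ is a stop between vowels /e/ and /a/, so it spirantizes to the fricative [v]. /t/ is a stop between vowels /i/ and /i/, so it spirantizes to the fricative [s]. → [jerfevaisiizafuvj].
/pedageikoihluteto/: /d/ is a stop between vowels /e/ and /a/, so it spirantizes to the fricative [z]. /k/ is a stop between vowels /i/ and /o/, so it spirantizes to the fricative [x]. /t/ is a stop between vowels /u/ and /e/, so it spirantizes to the fricative [s]. /t/ is a stop between vowels /e/ and /o/, so it spirantizes to the fricative [s]. → [pezageixoihluseso].
/dewadboxjouma/: the rule's environment is not met; surfaces unchanged as [dewadboxjouma].

jaosuveofu, jerfevaisiizafuvj, pezageixoihluseso, dewadboxjouma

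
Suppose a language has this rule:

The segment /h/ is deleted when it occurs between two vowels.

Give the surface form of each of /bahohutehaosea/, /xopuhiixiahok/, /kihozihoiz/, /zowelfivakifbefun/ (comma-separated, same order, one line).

/bahohutehaosea/: /h/ occurs between vowels /a/ and /o/, so it deletes. /h/ occurs between vowels /o/ and /u/, so it deletes. /h/ occurs between vowels /e/ and /a/, so it deletes. → [baouteaosea].
/xopuhiixiahok/: /h/ occurs between vowels /u/ and /i/, so it deletes. /h/ occurs between vowels /a/ and /o/, so it deletes. → [xopuiixiaok].
/kihozihoiz/: /h/ occurs between vowels /i/ and /o/, so it deletes. /h/ occurs between vowels /i/ and /o/, so it deletes. → [kiozioiz].
/zowelfivakifbefun/: the rule's environment is not met; surfaces unchanged as [zowelfivakifbefun].

baouteaosea, xopuiixiaok, kiozioiz, zowelfivakifbefun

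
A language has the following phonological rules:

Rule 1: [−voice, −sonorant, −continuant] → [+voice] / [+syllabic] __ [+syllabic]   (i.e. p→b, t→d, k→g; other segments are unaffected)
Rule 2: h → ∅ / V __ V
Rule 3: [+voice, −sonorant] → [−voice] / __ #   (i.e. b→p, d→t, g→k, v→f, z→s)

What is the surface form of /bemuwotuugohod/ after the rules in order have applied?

Rule 1 (intervocalic voicing): /t/ is a voiceless stop between vowels /o/ and /u/, so it voices to [d]. /bemuwotuugohod/ → bemuwoduugohod.
Rule 2 (intervocalic h-deletion): /h/ occurs between vowels /o/ and /o/, so it deletes. /bemuwoduugohod/ → bemuwoduugood.
Rule 3 (final devoicing): /d/ is a voiced obstruent in word-final position, so it devoices to [t]. /bemuwoduugood/ → bemuwoduugoot.

bemuwoduugoot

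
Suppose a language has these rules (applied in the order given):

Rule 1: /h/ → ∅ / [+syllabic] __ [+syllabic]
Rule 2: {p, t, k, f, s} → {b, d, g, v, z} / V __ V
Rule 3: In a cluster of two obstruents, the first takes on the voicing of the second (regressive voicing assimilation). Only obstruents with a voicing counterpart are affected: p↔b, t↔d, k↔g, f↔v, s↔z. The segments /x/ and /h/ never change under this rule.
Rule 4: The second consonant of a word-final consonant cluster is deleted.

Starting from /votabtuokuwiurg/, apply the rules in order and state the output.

vodaptuoguwiur

Rule 1 (intervocalic h-deletion): no segment meets the environment; /votabtuokuwiurg/ is unchanged.
Rule 2 (intervocalic voicing): /t/ is a voiceless obstruent between vowels /o/ and /a/, so it voices to [d]. /k/ is a voiceless obstruent between vowels /o/ and /u/, so it voices to [g]. /votabtuokuwiurg/ → vodabtuoguwiurg.
Rule 3 (regressive voicing assimilation): /b/ precedes the voiceless obstruent /t/, so it devoices to [p] by assimilation. /vodabtuoguwiurg/ → vodaptuoguwiurg.
Rule 4 (final cluster simplification): /g/ is the second consonant of a word-final cluster /rg/, so it deletes. /vodaptuoguwiurg/ → vodaptuoguwiur.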